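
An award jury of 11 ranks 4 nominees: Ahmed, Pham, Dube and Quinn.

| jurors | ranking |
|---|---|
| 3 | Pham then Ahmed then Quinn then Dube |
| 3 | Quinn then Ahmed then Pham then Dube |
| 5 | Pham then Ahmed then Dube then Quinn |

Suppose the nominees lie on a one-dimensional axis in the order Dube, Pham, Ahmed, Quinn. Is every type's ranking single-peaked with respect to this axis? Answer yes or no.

yes

Axis positions: Dube=1, Pham=2, Ahmed=3, Quinn=4.
Type 1 (peak Pham at position 2): ranking walks positions 2-3-4-1, expanding outward from the peak — single-peaked.
Type 2 (peak Quinn at position 4): ranking walks positions 4-3-2-1, expanding outward from the peak — single-peaked.
Type 3 (peak Pham at position 2): ranking walks positions 2-3-1-4, expanding outward from the peak — single-peaked.
Every ranking is single-peaked on this axis.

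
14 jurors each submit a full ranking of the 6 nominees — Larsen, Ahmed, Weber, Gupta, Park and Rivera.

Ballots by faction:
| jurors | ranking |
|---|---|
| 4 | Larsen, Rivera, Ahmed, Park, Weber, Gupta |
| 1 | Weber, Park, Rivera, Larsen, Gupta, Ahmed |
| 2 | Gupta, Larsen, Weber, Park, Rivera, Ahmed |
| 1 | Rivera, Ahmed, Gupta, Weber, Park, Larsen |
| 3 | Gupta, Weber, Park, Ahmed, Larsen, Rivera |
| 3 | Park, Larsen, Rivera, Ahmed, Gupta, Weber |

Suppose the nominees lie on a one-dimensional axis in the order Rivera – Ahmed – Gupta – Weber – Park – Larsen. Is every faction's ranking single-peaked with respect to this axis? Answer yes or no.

no

Axis positions: Rivera=1, Ahmed=2, Gupta=3, Weber=4, Park=5, Larsen=6.
Faction 1: ranking walks positions 6-1-2-5-4-3; Rivera is ranked above Park even though Park lies between Rivera and the peak Larsen on the axis — preferences dip and rise again. Not single-peaked.
Faction 2: ranking walks positions 4-5-1-6-3-2; Rivera is ranked above Gupta even though Gupta lies between Rivera and the peak Weber on the axis — preferences dip and rise again. Not single-peaked.
Faction 3: ranking walks positions 3-6-4-5-1-2; Larsen is ranked above Weber even though Weber lies between Larsen and the peak Gupta on the axis — preferences dip and rise again. Not single-peaked.
Faction 4 (peak Rivera at position 1): ranking walks positions 1-2-3-4-5-6, expanding outward from the peak — single-peaked.
Faction 5 (peak Gupta at position 3): ranking walks positions 3-4-5-2-6-1, expanding outward from the peak — single-peaked.
Faction 6: ranking walks positions 5-6-1-2-3-4; Rivera is ranked above Weber even though Weber lies between Rivera and the peak Park on the axis — preferences dip and rise again. Not single-peaked.
Faction 1 violates single-peakedness, so the profile is not single-peaked on this axis.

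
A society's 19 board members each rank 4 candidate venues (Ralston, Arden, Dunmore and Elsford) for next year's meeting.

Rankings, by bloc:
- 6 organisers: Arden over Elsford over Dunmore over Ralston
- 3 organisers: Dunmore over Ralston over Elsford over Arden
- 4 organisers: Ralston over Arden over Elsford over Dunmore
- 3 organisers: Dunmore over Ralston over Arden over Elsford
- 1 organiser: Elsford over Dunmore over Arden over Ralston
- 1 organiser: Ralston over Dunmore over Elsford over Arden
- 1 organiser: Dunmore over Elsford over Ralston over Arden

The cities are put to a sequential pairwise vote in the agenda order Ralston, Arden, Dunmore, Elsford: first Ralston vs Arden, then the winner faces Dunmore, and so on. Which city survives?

Elsford

Round 1: Ralston vs Arden — 12–7, Ralston advances.
Round 2: Ralston vs Dunmore — 5–14, Dunmore advances.
Round 3: Dunmore vs Elsford — 8–11, Elsford advances.
The agenda winner is Elsford.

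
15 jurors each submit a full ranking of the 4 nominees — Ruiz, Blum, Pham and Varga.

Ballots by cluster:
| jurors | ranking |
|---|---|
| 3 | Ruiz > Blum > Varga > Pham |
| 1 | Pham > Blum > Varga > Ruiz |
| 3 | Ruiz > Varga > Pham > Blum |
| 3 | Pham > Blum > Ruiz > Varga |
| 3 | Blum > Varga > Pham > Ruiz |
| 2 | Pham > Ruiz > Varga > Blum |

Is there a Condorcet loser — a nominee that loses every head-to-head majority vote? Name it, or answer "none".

Head-to-head results (15 jurors):
Ruiz vs Blum: Ruiz preferred on 3+3+2 = 8 ballots; Ruiz wins 8–7.
Ruiz vs Pham: 3+3 = 6 for Ruiz, 9 for Pham — Pham by 9–6.
Ruiz vs Varga: Ruiz wins 11–4.
Blum vs Pham: 6 to 9, Pham.
Blum vs Varga: 10 to 5, Blum.
Pham vs Varga: Pham preferred on 1+3+2 = 6 ballots; Varga wins 9–6.
Every nominee wins at least one matchup (Ruiz beats Blum; Blum beats Varga; Pham beats Ruiz; Varga beats Pham), so there is no Condorcet loser.

none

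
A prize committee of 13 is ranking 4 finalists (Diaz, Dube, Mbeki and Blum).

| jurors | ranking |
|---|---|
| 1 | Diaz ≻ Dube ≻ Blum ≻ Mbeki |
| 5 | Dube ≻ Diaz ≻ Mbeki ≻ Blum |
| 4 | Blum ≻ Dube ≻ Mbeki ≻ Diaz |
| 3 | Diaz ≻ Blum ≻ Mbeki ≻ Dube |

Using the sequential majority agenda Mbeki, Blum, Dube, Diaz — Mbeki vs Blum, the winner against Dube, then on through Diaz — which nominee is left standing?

Diaz

Round 1: Mbeki vs Blum — 5–8, Blum advances.
Round 2: Blum vs Dube — 7–6, Blum advances.
Round 3: Blum vs Diaz — 4–9, Diaz advances.
Diaz survives the agenda.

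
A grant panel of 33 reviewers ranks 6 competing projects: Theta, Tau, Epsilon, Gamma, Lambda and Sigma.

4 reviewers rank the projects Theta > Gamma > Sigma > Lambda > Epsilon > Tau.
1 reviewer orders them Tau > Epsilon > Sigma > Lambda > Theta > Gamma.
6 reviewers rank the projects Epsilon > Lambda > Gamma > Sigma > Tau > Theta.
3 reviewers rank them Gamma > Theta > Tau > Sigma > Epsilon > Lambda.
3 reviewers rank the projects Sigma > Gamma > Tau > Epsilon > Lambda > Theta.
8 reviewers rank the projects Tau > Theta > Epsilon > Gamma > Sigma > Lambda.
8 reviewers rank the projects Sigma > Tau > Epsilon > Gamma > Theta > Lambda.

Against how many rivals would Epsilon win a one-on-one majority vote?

Epsilon against each rival (33 reviewers):
Epsilon vs Theta: 18 to 15, Epsilon.
Epsilon vs Tau: 4+6 = 10 for Epsilon, 23 for Tau — Tau by 23–10.
Epsilon vs Gamma: Epsilon, 23–10.
Epsilon vs Lambda: Epsilon wins 29–4.
Epsilon vs Sigma: Epsilon is ranked higher on 1+6+8 = 15 ballots, Sigma on 18. Sigma wins 18–15.
Epsilon beats Theta, Gamma, Lambda; loses to Tau, Sigma — 3 pairwise wins.

3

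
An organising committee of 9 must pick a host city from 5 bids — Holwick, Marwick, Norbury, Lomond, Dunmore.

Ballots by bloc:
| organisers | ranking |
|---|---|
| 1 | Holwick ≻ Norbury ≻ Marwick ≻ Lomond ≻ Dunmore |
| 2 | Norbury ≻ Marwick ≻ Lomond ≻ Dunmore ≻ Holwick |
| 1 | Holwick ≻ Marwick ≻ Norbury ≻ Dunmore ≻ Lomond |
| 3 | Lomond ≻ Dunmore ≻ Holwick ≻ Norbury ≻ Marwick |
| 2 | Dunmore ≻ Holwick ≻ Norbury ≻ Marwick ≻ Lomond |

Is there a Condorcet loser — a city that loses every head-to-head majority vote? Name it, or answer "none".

none

Pairwise majorities:
Holwick vs Marwick: 7 to 2, Holwick.
Holwick vs Norbury: 1+1+3+2 = 7 for Holwick, 2 for Norbury — Holwick by 7–2.
Holwick vs Lomond: 4 to 5, Lomond.
Holwick vs Dunmore: Dunmore, 7–2.
Marwick vs Norbury: Norbury, 8–1.
Marwick vs Lomond: Marwick is ranked higher on 1+2+1+2 = 6 ballots, Lomond on 3. Marwick wins 6–3.
Marwick vs Dunmore: 1+2+1 = 4 for Marwick, 5 for Dunmore — Dunmore by 5–4.
Norbury vs Lomond: Norbury preferred on 1+2+1+2 = 6 ballots; Norbury wins 6–3.
Norbury vs Dunmore: 4 to 5, Dunmore.
Lomond vs Dunmore: Lomond preferred on 1+2+3 = 6 ballots; Lomond wins 6–3.
Every city wins at least one matchup (Holwick beats Marwick; Marwick beats Lomond; Norbury beats Marwick; Lomond beats Holwick; Dunmore beats Holwick), so there is no Condorcet loser.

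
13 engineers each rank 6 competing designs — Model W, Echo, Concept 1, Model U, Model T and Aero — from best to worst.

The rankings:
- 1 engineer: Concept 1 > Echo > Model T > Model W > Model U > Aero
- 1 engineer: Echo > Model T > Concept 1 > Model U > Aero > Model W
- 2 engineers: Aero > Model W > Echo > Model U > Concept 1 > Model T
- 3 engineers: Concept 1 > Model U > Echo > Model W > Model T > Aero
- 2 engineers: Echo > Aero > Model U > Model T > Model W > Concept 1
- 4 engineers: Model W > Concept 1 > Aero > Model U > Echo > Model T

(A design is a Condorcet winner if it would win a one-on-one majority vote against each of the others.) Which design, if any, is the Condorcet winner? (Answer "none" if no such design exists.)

none

Pairwise majorities:
Model W vs Echo: Model W preferred on 2+4 = 6 ballots; Echo wins 7–6.
Model W–Concept 1: Model W 8–5.
Model W vs Model U: Model W wins 7–6.
Model W vs Model T: Model W is ranked higher on 2+3+4 = 9 ballots, Model T on 4. Model W wins 9–4.
Model W vs Aero: Model W preferred on 1+3+4 = 8 ballots; Model W wins 8–5.
Echo vs Concept 1: 5 to 8, Concept 1.
Echo–Model U: Model U 7–6.
Echo vs Model T: 13 to 0, Echo.
Echo–Aero: Echo 7–6.
Concept 1 vs Model U: 1+1+3+4 = 9 for Concept 1, 4 for Model U — Concept 1 by 9–4.
Concept 1 vs Model T: Concept 1, 10–3.
Concept 1 vs Aero: Concept 1 is ranked higher on 1+1+3+4 = 9 ballots, Aero on 4. Concept 1 wins 9–4.
Model U vs Model T: Model U wins 11–2.
Model U–Aero: Aero 8–5.
Model T vs Aero: Aero wins 8–5.
Every design loses at least once (Model W loses to Echo; Echo loses to Concept 1; Concept 1 loses to Model W; Model U loses to Model W; Model T loses to Model W; Aero loses to Model W). The majority relation contains the cycle Model W beats Concept 1 beats Echo beats Model W, so there is no Condorcet winner.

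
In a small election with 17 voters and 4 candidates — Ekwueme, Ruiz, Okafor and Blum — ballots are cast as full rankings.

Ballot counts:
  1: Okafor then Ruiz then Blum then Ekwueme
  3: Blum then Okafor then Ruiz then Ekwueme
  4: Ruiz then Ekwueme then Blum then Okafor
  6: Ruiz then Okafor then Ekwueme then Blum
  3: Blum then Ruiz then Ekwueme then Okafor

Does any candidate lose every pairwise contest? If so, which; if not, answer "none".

Head-to-head results (17 voters):
Ekwueme vs Ruiz: Ruiz, 17–0.
Ekwueme vs Okafor: 7 to 10, Okafor.
Ekwueme vs Blum: Ekwueme is ranked higher on 4+6 = 10 ballots, Blum on 7. Ekwueme wins 10–7.
Ruiz vs Okafor: 4+6+3 = 13 for Ruiz, 4 for Okafor — Ruiz by 13–4.
Ruiz vs Blum: 1+4+6 = 11 for Ruiz, 6 for Blum — Ruiz by 11–6.
Okafor vs Blum: 1+6 = 7 for Okafor, 10 for Blum — Blum by 10–7.
Every candidate wins at least one matchup (Ekwueme beats Blum; Ruiz beats Ekwueme; Okafor beats Ekwueme; Blum beats Okafor), so there is no Condorcet loser.

none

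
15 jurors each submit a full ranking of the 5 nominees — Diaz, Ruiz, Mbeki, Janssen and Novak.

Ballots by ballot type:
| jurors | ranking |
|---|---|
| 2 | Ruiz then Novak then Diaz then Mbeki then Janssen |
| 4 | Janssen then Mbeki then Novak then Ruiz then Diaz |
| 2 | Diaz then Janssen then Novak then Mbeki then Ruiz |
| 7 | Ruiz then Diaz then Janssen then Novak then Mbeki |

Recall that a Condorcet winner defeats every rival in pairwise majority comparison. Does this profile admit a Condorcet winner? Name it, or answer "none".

Head-to-head results (15 jurors):
Diaz–Ruiz: Ruiz 13–2.
Diaz–Mbeki: Diaz 11–4.
Diaz vs Janssen: Diaz is ranked higher on 2+2+7 = 11 ballots, Janssen on 4. Diaz wins 11–4.
Diaz vs Novak: Diaz, 9–6.
Ruiz vs Mbeki: Ruiz preferred on 2+7 = 9 ballots; Ruiz wins 9–6.
Ruiz vs Janssen: Ruiz preferred on 2+7 = 9 ballots; Ruiz wins 9–6.
Ruiz–Novak: Ruiz 9–6.
Mbeki vs Janssen: Janssen wins 13–2.
Mbeki vs Novak: Novak, 11–4.
Janssen–Novak: Janssen 13–2.
Ruiz defeats every rival head-to-head and is the Condorcet winner.

Ruiz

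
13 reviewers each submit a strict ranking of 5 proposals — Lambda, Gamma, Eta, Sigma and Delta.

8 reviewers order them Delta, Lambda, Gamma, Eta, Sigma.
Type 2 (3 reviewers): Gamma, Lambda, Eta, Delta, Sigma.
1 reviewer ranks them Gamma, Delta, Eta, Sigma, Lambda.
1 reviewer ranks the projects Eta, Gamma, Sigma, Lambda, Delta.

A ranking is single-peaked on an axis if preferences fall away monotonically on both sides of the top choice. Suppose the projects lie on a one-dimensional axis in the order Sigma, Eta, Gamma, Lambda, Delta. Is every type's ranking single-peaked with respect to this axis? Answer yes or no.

Axis positions: Sigma=1, Eta=2, Gamma=3, Lambda=4, Delta=5.
Type 1 (peak Delta at position 5): ranking walks positions 5-4-3-2-1, expanding outward from the peak — single-peaked.
Type 2 (peak Gamma at position 3): ranking walks positions 3-4-2-5-1, expanding outward from the peak — single-peaked.
Type 3: ranking walks positions 3-5-2-1-4; Delta is ranked above Lambda even though Lambda lies between Delta and the peak Gamma on the axis — preferences dip and rise again. Not single-peaked.
Type 4 (peak Eta at position 2): ranking walks positions 2-3-1-4-5, expanding outward from the peak — single-peaked.
Type 3 violates single-peakedness, so the profile is not single-peaked on this axis.

no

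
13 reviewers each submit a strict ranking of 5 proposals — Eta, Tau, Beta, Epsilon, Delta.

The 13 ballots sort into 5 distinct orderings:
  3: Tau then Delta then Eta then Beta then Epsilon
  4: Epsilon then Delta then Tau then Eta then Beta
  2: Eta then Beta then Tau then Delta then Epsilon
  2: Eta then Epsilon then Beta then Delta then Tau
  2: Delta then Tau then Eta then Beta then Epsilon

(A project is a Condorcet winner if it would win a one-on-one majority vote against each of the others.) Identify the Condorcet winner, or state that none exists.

Head-to-head results (13 reviewers):
Eta vs Tau: Eta is ranked higher on 2+2 = 4 ballots, Tau on 9. Tau wins 9–4.
Eta vs Beta: Eta preferred on 3+4+2+2+2 = 13 ballots; Eta wins 13–0.
Eta vs Epsilon: Eta is ranked higher on 3+2+2+2 = 9 ballots, Epsilon on 4. Eta wins 9–4.
Eta vs Delta: Eta preferred on 2+2 = 4 ballots; Delta wins 9–4.
Tau vs Beta: Tau is ranked higher on 3+4+2 = 9 ballots, Beta on 4. Tau wins 9–4.
Tau vs Epsilon: 7 to 6, Tau.
Tau vs Delta: Tau preferred on 3+2 = 5 ballots; Delta wins 8–5.
Beta vs Epsilon: Beta preferred on 3+2+2 = 7 ballots; Beta wins 7–6.
Beta vs Delta: Beta is ranked higher on 2+2 = 4 ballots, Delta on 9. Delta wins 9–4.
Epsilon vs Delta: Epsilon is ranked higher on 4+2 = 6 ballots, Delta on 7. Delta wins 7–6.
Delta defeats every rival head-to-head and is the Condorcet winner.

Delta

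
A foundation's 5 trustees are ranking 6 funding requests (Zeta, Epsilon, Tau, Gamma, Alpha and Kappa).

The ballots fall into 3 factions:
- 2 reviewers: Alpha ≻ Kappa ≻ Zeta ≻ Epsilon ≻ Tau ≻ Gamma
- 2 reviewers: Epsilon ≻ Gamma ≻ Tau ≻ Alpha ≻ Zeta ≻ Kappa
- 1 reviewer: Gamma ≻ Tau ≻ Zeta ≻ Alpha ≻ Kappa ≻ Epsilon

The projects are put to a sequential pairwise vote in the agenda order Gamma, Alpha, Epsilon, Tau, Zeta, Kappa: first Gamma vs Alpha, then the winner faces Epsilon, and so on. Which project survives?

Zeta

Round 1: Gamma vs Alpha — 3–2, Gamma advances.
Round 2: Gamma vs Epsilon — 1–4, Epsilon advances.
Round 3: Epsilon vs Tau — 4–1, Epsilon advances.
Round 4: Epsilon vs Zeta — 2–3, Zeta advances.
Round 5: Zeta vs Kappa — 3–2, Zeta advances.
Zeta survives the agenda.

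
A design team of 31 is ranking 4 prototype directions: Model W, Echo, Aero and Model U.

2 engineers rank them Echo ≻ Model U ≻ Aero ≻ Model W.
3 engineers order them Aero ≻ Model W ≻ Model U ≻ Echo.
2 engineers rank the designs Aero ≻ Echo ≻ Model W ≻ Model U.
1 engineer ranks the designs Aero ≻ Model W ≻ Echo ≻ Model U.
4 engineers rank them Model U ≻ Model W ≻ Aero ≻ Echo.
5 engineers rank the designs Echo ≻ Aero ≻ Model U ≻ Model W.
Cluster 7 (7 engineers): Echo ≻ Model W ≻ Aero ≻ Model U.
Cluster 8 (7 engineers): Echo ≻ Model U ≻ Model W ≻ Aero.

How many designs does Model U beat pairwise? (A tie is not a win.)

1

Model U against each rival (31 engineers):
Model U vs Model W: Model U is ranked higher on 2+4+5+7 = 18 ballots, Model W on 13. Model U wins 18–13.
Model U vs Echo: Model U is ranked higher on 3+4 = 7 ballots, Echo on 24. Echo wins 24–7.
Model U vs Aero: Model U is ranked higher on 2+4+7 = 13 ballots, Aero on 18. Aero wins 18–13.
Model U beats Model W; loses to Echo, Aero — 1 pairwise win.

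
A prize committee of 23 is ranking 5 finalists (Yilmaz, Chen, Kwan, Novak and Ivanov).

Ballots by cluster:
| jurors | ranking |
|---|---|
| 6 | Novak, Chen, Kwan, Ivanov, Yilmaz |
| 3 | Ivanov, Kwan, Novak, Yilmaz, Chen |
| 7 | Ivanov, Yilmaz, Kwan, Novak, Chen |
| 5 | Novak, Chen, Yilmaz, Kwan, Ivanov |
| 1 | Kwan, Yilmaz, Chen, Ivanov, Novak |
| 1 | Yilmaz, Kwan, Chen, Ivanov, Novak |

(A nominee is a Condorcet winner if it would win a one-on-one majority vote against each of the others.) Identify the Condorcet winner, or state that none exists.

Head-to-head results (23 jurors):
Yilmaz vs Chen: Yilmaz preferred on 3+7+1+1 = 12 ballots; Yilmaz wins 12–11.
Yilmaz vs Kwan: Yilmaz preferred on 7+5+1 = 13 ballots; Yilmaz wins 13–10.
Yilmaz vs Novak: 9 to 14, Novak.
Yilmaz vs Ivanov: 5+1+1 = 7 for Yilmaz, 16 for Ivanov — Ivanov by 16–7.
Chen vs Kwan: 11 to 12, Kwan.
Chen vs Novak: 1+1 = 2 for Chen, 21 for Novak — Novak by 21–2.
Chen vs Ivanov: Chen preferred on 6+5+1+1 = 13 ballots; Chen wins 13–10.
Kwan vs Novak: 3+7+1+1 = 12 for Kwan, 11 for Novak — Kwan by 12–11.
Kwan vs Ivanov: Kwan is ranked higher on 6+5+1+1 = 13 ballots, Ivanov on 10. Kwan wins 13–10.
Novak vs Ivanov: 6+5 = 11 for Novak, 12 for Ivanov — Ivanov by 12–11.
No nominee is unbeaten: Yilmaz loses to Novak; Chen loses to Yilmaz; Kwan loses to Yilmaz; Novak loses to Kwan; Ivanov loses to Chen. In particular Yilmaz → Chen → Ivanov → Yilmaz is a majority cycle — no Condorcet winner exists.

none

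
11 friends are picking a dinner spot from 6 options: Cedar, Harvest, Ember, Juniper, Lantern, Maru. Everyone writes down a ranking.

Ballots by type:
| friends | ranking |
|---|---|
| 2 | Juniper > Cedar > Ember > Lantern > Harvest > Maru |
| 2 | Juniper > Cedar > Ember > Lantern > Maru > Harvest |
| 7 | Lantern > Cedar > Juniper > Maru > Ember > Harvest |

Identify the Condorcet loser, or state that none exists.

Harvest

Head-to-head results (11 friends):
Cedar vs Harvest: Cedar wins 11–0.
Cedar vs Ember: Cedar is ranked higher on 2+2+7 = 11 ballots, Ember on 0. Cedar wins 11–0.
Cedar vs Juniper: Cedar, 7–4.
Cedar vs Lantern: 4 to 7, Lantern.
Cedar vs Maru: 2+2+7 = 11 for Cedar, 0 for Maru — Cedar by 11–0.
Harvest vs Ember: 0 for Harvest, 11 for Ember — Ember by 11–0.
Harvest vs Juniper: 0 to 11, Juniper.
Harvest vs Lantern: Harvest is ranked higher on 0 ballots, Lantern on 11. Lantern wins 11–0.
Harvest–Maru: Maru 9–2.
Ember vs Juniper: Ember preferred on 0 ballots; Juniper wins 11–0.
Ember–Lantern: Lantern 7–4.
Ember vs Maru: Ember is ranked higher on 2+2 = 4 ballots, Maru on 7. Maru wins 7–4.
Juniper vs Lantern: Juniper is ranked higher on 2+2 = 4 ballots, Lantern on 7. Lantern wins 7–4.
Juniper–Maru: Juniper 11–0.
Lantern vs Maru: Lantern wins 11–0.
Harvest loses to every other restaurant — it is the Condorcet loser.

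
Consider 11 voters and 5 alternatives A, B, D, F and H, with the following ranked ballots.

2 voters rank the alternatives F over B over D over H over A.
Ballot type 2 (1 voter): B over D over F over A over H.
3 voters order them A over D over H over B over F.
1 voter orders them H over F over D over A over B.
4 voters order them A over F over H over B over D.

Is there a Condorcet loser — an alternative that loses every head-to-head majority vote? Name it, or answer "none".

none

Head-to-head results (11 voters):
A–B: A 8–3.
A vs D: 7 to 4, A.
A vs F: 7 to 4, A.
A–H: A 8–3.
B vs D: 2+1+4 = 7 for B, 4 for D — B by 7–4.
B vs F: F, 7–4.
B vs H: B preferred on 2+1 = 3 ballots; H wins 8–3.
D vs F: 4 to 7, F.
D vs H: D preferred on 2+1+3 = 6 ballots; D wins 6–5.
F vs H: F is ranked higher on 2+1+4 = 7 ballots, H on 4. F wins 7–4.
Each alternative has at least one pairwise win (A beats B; B beats D; D beats H; F beats B; H beats B) — no Condorcet loser.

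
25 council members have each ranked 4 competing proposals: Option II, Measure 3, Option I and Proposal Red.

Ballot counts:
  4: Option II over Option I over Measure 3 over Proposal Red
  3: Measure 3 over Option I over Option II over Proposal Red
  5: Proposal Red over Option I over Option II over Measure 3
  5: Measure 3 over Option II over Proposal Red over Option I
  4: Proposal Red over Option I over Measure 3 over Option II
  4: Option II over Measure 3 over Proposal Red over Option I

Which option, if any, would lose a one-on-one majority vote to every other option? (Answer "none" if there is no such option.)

Pairwise majorities:
Option II vs Measure 3: Option II preferred on 4+5+4 = 13 ballots; Option II wins 13–12.
Option II–Option I: Option II 13–12.
Option II vs Proposal Red: Option II preferred on 4+3+5+4 = 16 ballots; Option II wins 16–9.
Measure 3 vs Option I: Measure 3 preferred on 3+5+4 = 12 ballots; Option I wins 13–12.
Measure 3 vs Proposal Red: 16 to 9, Measure 3.
Option I vs Proposal Red: Proposal Red wins 18–7.
Every option wins at least one matchup (Option II beats Measure 3; Measure 3 beats Proposal Red; Option I beats Measure 3; Proposal Red beats Option I), so there is no Condorcet loser.

none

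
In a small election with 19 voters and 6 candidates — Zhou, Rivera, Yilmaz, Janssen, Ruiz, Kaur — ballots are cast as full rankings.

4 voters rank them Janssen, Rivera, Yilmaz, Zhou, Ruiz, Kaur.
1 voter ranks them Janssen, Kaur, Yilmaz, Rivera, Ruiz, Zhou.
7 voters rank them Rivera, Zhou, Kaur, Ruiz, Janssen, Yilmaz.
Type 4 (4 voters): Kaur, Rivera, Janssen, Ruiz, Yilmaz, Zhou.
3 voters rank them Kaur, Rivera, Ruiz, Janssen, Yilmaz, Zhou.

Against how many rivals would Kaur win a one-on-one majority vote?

Kaur against each rival (19 voters):
Kaur vs Zhou: Kaur preferred on 1+4+3 = 8 ballots; Zhou wins 11–8.
Kaur vs Rivera: Kaur preferred on 1+4+3 = 8 ballots; Rivera wins 11–8.
Kaur vs Yilmaz: Kaur, 15–4.
Kaur vs Janssen: Kaur, 14–5.
Kaur vs Ruiz: 15 to 4, Kaur.
Kaur beats Yilmaz, Janssen, Ruiz; loses to Zhou, Rivera — 3 pairwise wins.

3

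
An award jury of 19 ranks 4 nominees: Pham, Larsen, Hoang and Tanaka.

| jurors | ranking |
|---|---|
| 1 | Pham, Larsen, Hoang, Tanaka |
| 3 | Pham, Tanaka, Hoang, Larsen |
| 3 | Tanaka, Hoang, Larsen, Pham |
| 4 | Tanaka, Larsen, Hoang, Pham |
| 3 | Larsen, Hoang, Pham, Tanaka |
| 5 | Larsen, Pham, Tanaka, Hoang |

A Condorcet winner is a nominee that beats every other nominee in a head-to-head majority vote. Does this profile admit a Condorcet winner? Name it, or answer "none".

Check each pair by majority over 19 ballots:
Pham vs Larsen: 4 to 15, Larsen.
Pham–Hoang: Hoang 10–9.
Pham vs Tanaka: Pham preferred on 1+3+3+5 = 12 ballots; Pham wins 12–7.
Larsen–Hoang: Larsen 13–6.
Larsen vs Tanaka: Tanaka wins 10–9.
Hoang vs Tanaka: 4 to 15, Tanaka.
Every nominee loses at least once (Pham loses to Larsen; Larsen loses to Tanaka; Hoang loses to Larsen; Tanaka loses to Pham). The majority relation contains the cycle Pham → Tanaka → Larsen → Pham, so there is no Condorcet winner.

none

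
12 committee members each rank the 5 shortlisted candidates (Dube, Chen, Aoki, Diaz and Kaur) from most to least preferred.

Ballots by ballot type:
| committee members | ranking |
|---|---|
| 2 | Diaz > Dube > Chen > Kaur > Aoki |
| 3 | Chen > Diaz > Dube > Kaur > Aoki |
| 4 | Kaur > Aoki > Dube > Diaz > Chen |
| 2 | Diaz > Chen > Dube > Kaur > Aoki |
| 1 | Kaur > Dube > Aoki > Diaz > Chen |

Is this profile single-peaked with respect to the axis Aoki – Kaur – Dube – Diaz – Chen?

Axis positions: Aoki=1, Kaur=2, Dube=3, Diaz=4, Chen=5.
Ballot type 1 (peak Diaz at position 4): ranking walks positions 4-3-5-2-1, expanding outward from the peak — single-peaked.
Ballot type 2 (peak Chen at position 5): ranking walks positions 5-4-3-2-1, expanding outward from the peak — single-peaked.
Ballot type 3 (peak Kaur at position 2): ranking walks positions 2-1-3-4-5, expanding outward from the peak — single-peaked.
Ballot type 4 (peak Diaz at position 4): ranking walks positions 4-5-3-2-1, expanding outward from the peak — single-peaked.
Ballot type 5 (peak Kaur at position 2): ranking walks positions 2-3-1-4-5, expanding outward from the peak — single-peaked.
Every ranking is single-peaked on this axis.

yes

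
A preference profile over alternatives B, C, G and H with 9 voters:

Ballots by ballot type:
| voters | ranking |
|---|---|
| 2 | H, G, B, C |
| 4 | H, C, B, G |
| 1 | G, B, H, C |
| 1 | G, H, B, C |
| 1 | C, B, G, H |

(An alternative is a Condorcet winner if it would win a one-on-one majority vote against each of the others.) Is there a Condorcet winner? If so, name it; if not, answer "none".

Pairwise majorities:
B vs C: C wins 5–4.
B vs G: B, 5–4.
B vs H: H wins 7–2.
C vs G: C, 5–4.
C–H: H 8–1.
G–H: H 6–3.
H beats each of B, C, G — H is the Condorcet winner.

H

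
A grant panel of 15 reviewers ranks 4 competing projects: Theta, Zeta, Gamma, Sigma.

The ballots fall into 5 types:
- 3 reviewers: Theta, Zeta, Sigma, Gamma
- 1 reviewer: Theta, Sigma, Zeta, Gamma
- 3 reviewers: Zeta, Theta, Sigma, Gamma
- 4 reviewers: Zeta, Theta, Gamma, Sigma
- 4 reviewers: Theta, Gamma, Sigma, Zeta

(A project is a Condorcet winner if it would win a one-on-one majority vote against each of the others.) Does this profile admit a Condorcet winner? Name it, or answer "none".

Head-to-head results (15 reviewers):
Theta vs Zeta: Theta, 8–7.
Theta–Gamma: Theta 15–0.
Theta vs Sigma: Theta wins 15–0.
Zeta vs Gamma: Zeta, 11–4.
Zeta vs Sigma: Zeta, 10–5.
Gamma–Sigma: Gamma 8–7.
Theta beats each of Zeta, Gamma, Sigma — Theta is the Condorcet winner.

Theta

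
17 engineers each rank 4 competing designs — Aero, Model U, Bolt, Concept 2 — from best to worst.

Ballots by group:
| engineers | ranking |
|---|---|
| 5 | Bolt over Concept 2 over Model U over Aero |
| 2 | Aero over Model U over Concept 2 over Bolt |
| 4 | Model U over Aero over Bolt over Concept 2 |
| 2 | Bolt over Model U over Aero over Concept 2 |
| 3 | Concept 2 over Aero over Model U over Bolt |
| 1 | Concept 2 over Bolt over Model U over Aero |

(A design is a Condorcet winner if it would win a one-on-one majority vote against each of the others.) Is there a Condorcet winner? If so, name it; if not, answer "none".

none

Head-to-head results (17 engineers):
Aero–Model U: Model U 12–5.
Aero vs Bolt: Aero preferred on 2+4+3 = 9 ballots; Aero wins 9–8.
Aero–Concept 2: Concept 2 9–8.
Model U vs Bolt: Model U is ranked higher on 2+4+3 = 9 ballots, Bolt on 8. Model U wins 9–8.
Model U vs Concept 2: Model U is ranked higher on 2+4+2 = 8 ballots, Concept 2 on 9. Concept 2 wins 9–8.
Bolt vs Concept 2: 5+4+2 = 11 for Bolt, 6 for Concept 2 — Bolt by 11–6.
No design is unbeaten: Aero loses to Model U; Model U loses to Concept 2; Bolt loses to Aero; Concept 2 loses to Bolt. In particular Aero beats Bolt beats Concept 2 beats Aero is a majority cycle — no Condorcet winner exists.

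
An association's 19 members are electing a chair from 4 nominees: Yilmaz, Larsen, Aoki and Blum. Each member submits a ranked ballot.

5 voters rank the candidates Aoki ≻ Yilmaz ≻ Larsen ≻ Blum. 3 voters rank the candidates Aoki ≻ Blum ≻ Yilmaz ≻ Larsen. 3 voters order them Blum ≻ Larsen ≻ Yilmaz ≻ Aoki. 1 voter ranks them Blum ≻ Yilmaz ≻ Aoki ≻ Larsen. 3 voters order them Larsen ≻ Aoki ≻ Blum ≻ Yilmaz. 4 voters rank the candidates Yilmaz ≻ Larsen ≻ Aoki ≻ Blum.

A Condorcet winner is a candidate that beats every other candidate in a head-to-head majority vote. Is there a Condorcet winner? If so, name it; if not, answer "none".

Head-to-head results (19 voters):
Yilmaz vs Larsen: Yilmaz, 13–6.
Yilmaz vs Aoki: Aoki wins 11–8.
Yilmaz–Blum: Blum 10–9.
Larsen–Aoki: Larsen 10–9.
Larsen vs Blum: Larsen, 12–7.
Aoki vs Blum: Aoki wins 15–4.
Each candidate drops at least one matchup (Yilmaz loses to Aoki; Larsen loses to Yilmaz; Aoki loses to Larsen; Blum loses to Larsen); the cycle Yilmaz > Larsen > Aoki > Yilmaz rules out a Condorcet winner.

none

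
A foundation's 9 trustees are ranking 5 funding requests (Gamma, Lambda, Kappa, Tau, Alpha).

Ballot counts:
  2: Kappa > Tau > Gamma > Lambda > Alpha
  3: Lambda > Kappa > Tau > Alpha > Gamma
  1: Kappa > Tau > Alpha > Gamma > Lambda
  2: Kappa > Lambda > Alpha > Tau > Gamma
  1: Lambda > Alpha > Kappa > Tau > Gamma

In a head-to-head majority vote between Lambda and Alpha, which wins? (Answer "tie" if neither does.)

Lambda

Ballots ranking Lambda above Alpha: 2 + 3 + 2 + 1 = 8.
Ballots ranking Alpha above Lambda: 9 − 8 = 1.
Lambda wins the head-to-head 8–1.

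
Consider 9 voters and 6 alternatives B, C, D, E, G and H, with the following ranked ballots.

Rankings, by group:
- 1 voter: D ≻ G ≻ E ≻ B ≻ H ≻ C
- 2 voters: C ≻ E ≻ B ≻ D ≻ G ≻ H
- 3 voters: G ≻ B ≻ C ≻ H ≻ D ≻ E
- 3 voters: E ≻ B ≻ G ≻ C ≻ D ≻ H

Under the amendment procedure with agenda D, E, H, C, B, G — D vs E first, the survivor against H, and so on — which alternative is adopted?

Round 1: D vs E — 4–5, E advances.
Round 2: E vs H — 6–3, E advances.
Round 3: E vs C — 4–5, C advances.
Round 4: C vs B — 2–7, B advances.
Round 5: B vs G — 5–4, B advances.
The agenda winner is B.

B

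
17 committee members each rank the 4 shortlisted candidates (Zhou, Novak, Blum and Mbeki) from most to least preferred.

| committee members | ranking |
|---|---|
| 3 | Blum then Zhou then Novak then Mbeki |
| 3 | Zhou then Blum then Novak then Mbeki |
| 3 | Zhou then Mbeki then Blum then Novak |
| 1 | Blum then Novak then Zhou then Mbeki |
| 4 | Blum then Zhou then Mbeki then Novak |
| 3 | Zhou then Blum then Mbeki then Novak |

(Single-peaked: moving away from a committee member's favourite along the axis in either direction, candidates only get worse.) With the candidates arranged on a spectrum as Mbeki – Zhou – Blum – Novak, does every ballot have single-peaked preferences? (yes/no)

yes

Axis positions: Mbeki=1, Zhou=2, Blum=3, Novak=4.
Cluster 1 (peak Blum at position 3): ranking walks positions 3-2-4-1, expanding outward from the peak — single-peaked.
Cluster 2 (peak Zhou at position 2): ranking walks positions 2-3-4-1, expanding outward from the peak — single-peaked.
Cluster 3 (peak Zhou at position 2): ranking walks positions 2-1-3-4, expanding outward from the peak — single-peaked.
Cluster 4 (peak Blum at position 3): ranking walks positions 3-4-2-1, expanding outward from the peak — single-peaked.
Cluster 5 (peak Blum at position 3): ranking walks positions 3-2-1-4, expanding outward from the peak — single-peaked.
Cluster 6 (peak Zhou at position 2): ranking walks positions 2-3-1-4, expanding outward from the peak — single-peaked.
Every ranking is single-peaked on this axis.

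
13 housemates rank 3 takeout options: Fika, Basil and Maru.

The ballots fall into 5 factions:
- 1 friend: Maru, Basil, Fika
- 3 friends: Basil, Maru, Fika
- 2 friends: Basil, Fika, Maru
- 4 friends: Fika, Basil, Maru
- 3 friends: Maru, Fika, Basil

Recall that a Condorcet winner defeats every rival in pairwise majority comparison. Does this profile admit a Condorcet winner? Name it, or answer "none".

none

Check each pair by majority over 13 ballots:
Fika vs Basil: Fika is ranked higher on 4+3 = 7 ballots, Basil on 6. Fika wins 7–6.
Fika–Maru: Maru 7–6.
Basil vs Maru: Basil wins 9–4.
No restaurant is unbeaten: Fika loses to Maru; Basil loses to Fika; Maru loses to Basil. In particular Fika beats Basil beats Maru beats Fika is a majority cycle — no Condorcet winner exists.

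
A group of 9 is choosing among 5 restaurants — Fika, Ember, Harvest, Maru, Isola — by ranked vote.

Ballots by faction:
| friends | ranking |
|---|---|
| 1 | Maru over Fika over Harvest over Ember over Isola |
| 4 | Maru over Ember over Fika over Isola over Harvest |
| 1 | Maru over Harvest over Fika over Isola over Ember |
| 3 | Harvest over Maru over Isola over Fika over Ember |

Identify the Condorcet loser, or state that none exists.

Head-to-head results (9 friends):
Fika vs Ember: Fika, 5–4.
Fika vs Harvest: 1+4 = 5 for Fika, 4 for Harvest — Fika by 5–4.
Fika–Maru: Maru 9–0.
Fika–Isola: Fika 6–3.
Ember–Harvest: Harvest 5–4.
Ember vs Maru: 0 to 9, Maru.
Ember vs Isola: Ember is ranked higher on 1+4 = 5 ballots, Isola on 4. Ember wins 5–4.
Harvest vs Maru: Harvest preferred on 3 ballots; Maru wins 6–3.
Harvest vs Isola: 1+1+3 = 5 for Harvest, 4 for Isola — Harvest by 5–4.
Maru–Isola: Maru 9–0.
Isola loses to every other restaurant — it is the Condorcet loser.

Isola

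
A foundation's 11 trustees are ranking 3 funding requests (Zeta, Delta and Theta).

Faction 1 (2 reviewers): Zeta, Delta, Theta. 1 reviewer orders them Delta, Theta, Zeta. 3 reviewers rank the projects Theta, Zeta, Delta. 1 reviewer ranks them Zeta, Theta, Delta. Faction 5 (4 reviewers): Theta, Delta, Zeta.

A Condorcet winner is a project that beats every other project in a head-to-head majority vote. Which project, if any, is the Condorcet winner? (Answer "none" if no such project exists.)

Theta

Pairwise majorities:
Zeta vs Delta: Zeta, 6–5.
Zeta vs Theta: Theta, 8–3.
Delta vs Theta: Theta wins 8–3.
Theta wins every pairwise contest, so Theta is the Condorcet winner.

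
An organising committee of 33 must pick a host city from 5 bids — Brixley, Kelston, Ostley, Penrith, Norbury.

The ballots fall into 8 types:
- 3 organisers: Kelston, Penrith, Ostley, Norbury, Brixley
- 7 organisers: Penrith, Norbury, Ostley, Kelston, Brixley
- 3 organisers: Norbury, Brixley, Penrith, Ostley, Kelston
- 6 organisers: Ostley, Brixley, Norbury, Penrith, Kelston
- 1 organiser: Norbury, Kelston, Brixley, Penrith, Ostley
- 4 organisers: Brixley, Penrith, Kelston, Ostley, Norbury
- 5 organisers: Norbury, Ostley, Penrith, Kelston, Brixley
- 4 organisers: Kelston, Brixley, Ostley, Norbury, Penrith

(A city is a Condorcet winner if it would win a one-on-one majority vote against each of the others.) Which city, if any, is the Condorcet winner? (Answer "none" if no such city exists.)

none

Check each pair by majority over 33 ballots:
Brixley vs Kelston: Kelston wins 20–13.
Brixley vs Ostley: Ostley, 21–12.
Brixley vs Penrith: Brixley wins 18–15.
Brixley vs Norbury: Brixley is ranked higher on 6+4+4 = 14 ballots, Norbury on 19. Norbury wins 19–14.
Kelston vs Ostley: 12 to 21, Ostley.
Kelston vs Penrith: Penrith, 25–8.
Kelston vs Norbury: Kelston is ranked higher on 3+4+4 = 11 ballots, Norbury on 22. Norbury wins 22–11.
Ostley–Penrith: Penrith 18–15.
Ostley vs Norbury: Ostley preferred on 3+6+4+4 = 17 ballots; Ostley wins 17–16.
Penrith vs Norbury: Norbury wins 19–14.
No city is unbeaten: Brixley loses to Kelston; Kelston loses to Ostley; Ostley loses to Penrith; Penrith loses to Brixley; Norbury loses to Ostley. In particular Brixley → Penrith → Kelston → Brixley is a majority cycle — no Condorcet winner exists.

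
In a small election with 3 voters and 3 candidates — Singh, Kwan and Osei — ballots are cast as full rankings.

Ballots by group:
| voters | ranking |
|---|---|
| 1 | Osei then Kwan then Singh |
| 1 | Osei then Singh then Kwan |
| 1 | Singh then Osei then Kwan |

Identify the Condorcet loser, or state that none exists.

Pairwise majorities:
Singh vs Kwan: Singh wins 2–1.
Singh vs Osei: Osei wins 2–1.
Kwan vs Osei: Kwan preferred on 0 ballots; Osei wins 3–0.
Kwan is beaten in every head-to-head and is the Condorcet loser.

Kwan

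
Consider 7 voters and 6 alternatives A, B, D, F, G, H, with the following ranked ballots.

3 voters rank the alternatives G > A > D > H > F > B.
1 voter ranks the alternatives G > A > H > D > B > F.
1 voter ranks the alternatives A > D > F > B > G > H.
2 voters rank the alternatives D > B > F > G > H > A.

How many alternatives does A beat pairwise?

4

A against each rival (7 voters):
A vs B: A wins 5–2.
A vs D: A, 5–2.
A–F: A 5–2.
A–G: G 6–1.
A–H: A 5–2.
A beats B, D, F, H; loses to G — 4 pairwise wins.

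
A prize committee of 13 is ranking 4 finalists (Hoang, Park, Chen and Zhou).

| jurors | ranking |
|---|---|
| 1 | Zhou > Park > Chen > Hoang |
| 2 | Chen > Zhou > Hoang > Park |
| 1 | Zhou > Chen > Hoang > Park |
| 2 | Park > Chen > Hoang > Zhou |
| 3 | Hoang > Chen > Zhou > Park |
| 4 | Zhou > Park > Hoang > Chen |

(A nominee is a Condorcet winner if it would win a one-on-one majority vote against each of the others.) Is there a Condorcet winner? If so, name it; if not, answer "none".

Check each pair by majority over 13 ballots:
Hoang–Park: Park 7–6.
Hoang vs Chen: Hoang preferred on 3+4 = 7 ballots; Hoang wins 7–6.
Hoang–Zhou: Zhou 8–5.
Park–Chen: Park 7–6.
Park vs Zhou: 2 to 11, Zhou.
Chen vs Zhou: 2+2+3 = 7 for Chen, 6 for Zhou — Chen by 7–6.
No nominee is unbeaten: Hoang loses to Park; Park loses to Zhou; Chen loses to Hoang; Zhou loses to Chen. In particular Hoang > Chen > Zhou > Hoang is a majority cycle — no Condorcet winner exists.

none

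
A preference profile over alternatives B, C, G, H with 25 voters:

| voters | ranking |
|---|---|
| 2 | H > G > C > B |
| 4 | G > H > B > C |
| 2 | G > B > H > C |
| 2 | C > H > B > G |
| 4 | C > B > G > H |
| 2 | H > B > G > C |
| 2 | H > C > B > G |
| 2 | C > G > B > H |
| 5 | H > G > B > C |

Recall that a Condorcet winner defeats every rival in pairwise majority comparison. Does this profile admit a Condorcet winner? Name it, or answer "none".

H

Pairwise majorities:
B vs C: B wins 13–12.
B vs G: B is ranked higher on 2+4+2+2 = 10 ballots, G on 15. G wins 15–10.
B vs H: 8 to 17, H.
C vs G: C is ranked higher on 2+4+2+2 = 10 ballots, G on 15. G wins 15–10.
C vs H: 8 to 17, H.
G vs H: H, 13–12.
Only H has no losses; H is the Condorcet winner.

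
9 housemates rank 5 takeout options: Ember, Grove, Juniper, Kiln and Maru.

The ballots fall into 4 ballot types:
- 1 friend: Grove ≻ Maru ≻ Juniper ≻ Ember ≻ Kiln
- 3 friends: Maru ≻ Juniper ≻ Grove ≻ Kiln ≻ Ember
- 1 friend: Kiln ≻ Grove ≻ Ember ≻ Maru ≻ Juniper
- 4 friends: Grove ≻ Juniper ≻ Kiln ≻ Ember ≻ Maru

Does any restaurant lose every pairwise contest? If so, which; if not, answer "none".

Head-to-head results (9 friends):
Ember vs Grove: Ember is ranked higher on 0 ballots, Grove on 9. Grove wins 9–0.
Ember–Juniper: Juniper 8–1.
Ember vs Kiln: Kiln wins 8–1.
Ember vs Maru: Ember, 5–4.
Grove–Juniper: Grove 6–3.
Grove vs Kiln: Grove wins 8–1.
Grove vs Maru: Grove preferred on 1+1+4 = 6 ballots; Grove wins 6–3.
Juniper–Kiln: Juniper 8–1.
Juniper vs Maru: 4 to 5, Maru.
Kiln vs Maru: 1+4 = 5 for Kiln, 4 for Maru — Kiln by 5–4.
Each restaurant has at least one pairwise win (Ember beats Maru; Grove beats Ember; Juniper beats Ember; Kiln beats Ember; Maru beats Juniper) — no Condorcet loser.

none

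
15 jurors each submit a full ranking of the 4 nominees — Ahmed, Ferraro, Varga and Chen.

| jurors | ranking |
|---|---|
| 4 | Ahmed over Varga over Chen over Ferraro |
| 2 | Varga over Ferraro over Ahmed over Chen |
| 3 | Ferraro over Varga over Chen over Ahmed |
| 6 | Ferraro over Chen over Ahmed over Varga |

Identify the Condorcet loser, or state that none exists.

none

Head-to-head results (15 jurors):
Ahmed vs Ferraro: Ahmed is ranked higher on 4 ballots, Ferraro on 11. Ferraro wins 11–4.
Ahmed vs Varga: 10 to 5, Ahmed.
Ahmed vs Chen: Chen wins 9–6.
Ferraro vs Varga: Ferraro is ranked higher on 3+6 = 9 ballots, Varga on 6. Ferraro wins 9–6.
Ferraro vs Chen: Ferraro, 11–4.
Varga vs Chen: Varga preferred on 4+2+3 = 9 ballots; Varga wins 9–6.
Each nominee has at least one pairwise win (Ahmed beats Varga; Ferraro beats Ahmed; Varga beats Chen; Chen beats Ahmed) — no Condorcet loser.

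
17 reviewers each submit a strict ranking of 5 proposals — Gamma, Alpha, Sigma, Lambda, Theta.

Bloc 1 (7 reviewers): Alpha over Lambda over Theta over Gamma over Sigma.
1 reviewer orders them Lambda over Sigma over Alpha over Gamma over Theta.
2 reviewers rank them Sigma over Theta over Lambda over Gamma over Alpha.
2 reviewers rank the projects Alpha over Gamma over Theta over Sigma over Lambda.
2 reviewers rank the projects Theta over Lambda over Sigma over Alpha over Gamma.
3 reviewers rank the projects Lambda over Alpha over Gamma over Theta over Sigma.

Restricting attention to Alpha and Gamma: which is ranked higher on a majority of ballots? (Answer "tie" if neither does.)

Alpha

Ballots ranking Alpha above Gamma: 7 + 1 + 2 + 2 + 3 = 15.
Ballots ranking Gamma above Alpha: 17 − 15 = 2.
Alpha wins the head-to-head 15–2.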